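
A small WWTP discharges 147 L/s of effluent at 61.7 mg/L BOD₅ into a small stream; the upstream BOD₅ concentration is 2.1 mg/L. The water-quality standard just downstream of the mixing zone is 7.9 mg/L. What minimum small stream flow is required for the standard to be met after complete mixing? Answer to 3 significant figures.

Set C_mix = 7.9: (Q·2.100 + 147.0·61.70) / (Q + 147.0) = 7.9
→ Q = 147.0·(61.70 − 7.9)/(7.9 − 2.100) = 1364 L/s.

1360 L/s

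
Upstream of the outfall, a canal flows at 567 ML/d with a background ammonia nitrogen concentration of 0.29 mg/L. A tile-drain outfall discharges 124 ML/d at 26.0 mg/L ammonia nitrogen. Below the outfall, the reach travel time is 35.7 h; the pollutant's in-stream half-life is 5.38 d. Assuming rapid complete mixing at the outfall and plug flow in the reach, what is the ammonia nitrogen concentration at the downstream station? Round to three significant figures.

4.05 mg/L

Mass balance: C = (567.0·0.2900 + 124.0·26.00) / 691.0 = 3388/691.0 = 4.904 mg/L.
Half-life 5.38 d → k = ln 2 / 5.38 = 0.1288 d⁻¹.
Applying C = C₀e^(−kt): 4.904 × 0.8256 = 4.048 mg/L.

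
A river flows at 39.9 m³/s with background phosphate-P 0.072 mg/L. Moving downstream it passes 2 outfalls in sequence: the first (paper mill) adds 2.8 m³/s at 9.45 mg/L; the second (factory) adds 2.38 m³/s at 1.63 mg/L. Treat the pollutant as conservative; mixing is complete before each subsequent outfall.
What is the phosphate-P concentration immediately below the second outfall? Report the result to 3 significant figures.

0.737 mg/L

Below outfall 1: Q → 42.70 m³/s, C = (39.90·0.07200 + 2.800·9.450)/42.70 = 0.6870 mg/L.
Below outfall 2: Q → 45.08 m³/s, C = (42.70·0.6870 + 2.380·1.630)/45.08 = 0.7367 mg/L.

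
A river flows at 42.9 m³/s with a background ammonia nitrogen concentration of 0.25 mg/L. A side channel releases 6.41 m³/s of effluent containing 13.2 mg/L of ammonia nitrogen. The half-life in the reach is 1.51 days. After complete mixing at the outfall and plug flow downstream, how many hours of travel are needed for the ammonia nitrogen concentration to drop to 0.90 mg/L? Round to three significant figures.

Flow-weighted average: C = (42.90·0.2500 + 6.410·13.20) / 49.31 = 95.34/49.31 = 1.933 mg/L.
Half-life 1.51 d → k = ln 2 / 1.51 = 0.4590 d⁻¹.
1.933·exp(−k·t) = 0.90 → t = ln(1.933/0.90)/k = 143900 s = 39.98 h.

40.0 h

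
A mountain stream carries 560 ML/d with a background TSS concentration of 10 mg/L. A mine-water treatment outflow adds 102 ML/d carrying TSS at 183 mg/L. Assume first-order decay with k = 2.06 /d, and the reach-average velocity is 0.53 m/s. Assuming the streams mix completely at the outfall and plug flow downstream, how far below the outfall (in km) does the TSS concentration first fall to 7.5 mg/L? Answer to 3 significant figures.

35.3 km

Mass balance: C = (560.0·10.00 + 102.0·183.0) / 662.0 = 24270/662.0 = 36.66 mg/L.
Set 36.66·exp(−k·t) = 7.5 → t = ln(36.66/7.5)/k = 66550 s = 18.49 h.
Distance = v·t = 0.53·66550 = 35270 m = 35.27 km.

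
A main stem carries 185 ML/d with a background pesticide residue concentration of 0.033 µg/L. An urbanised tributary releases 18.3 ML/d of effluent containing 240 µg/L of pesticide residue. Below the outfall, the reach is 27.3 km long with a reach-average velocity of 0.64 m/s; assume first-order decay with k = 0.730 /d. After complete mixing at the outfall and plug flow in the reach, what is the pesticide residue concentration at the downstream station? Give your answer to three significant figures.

Conservation of mass: C = (185.0·0.03300 + 18.30·240.0) / 203.3 = 4398/203.3 = 21.63 µg/L.
Travel time t = 27.3·1000 / 0.64 = 42660 s = 11.85 h.
Decay over the reach: 21.63·exp(−kt) = 21.63·0.6974 = 15.09 µg/L.

15.1 µg/L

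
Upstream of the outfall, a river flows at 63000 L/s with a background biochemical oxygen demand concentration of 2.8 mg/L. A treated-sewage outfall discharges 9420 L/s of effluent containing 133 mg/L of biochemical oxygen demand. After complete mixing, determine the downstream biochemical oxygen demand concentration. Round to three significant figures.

19.7 mg/L

Mixed concentration C = ΣQC/ΣQ = (63000·2.800 + 9420·133.0) / 72420 = 1429000/72420 = 19.74 mg/L.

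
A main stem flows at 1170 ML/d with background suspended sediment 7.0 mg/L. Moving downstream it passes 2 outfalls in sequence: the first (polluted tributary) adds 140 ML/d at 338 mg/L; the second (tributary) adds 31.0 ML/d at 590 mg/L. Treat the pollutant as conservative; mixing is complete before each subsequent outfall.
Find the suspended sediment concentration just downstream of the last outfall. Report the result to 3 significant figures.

55.0 mg/L

After outfall 1: Q = 1170 + 140.0 = 1310 ML/d; C = (1170·7.000 + 140.0·338.0)/1310 = 42.37 mg/L.
After outfall 2: Q = 1310 + 31.00 = 1341 ML/d; C = (1310·42.37 + 31.00·590.0)/1341 = 55.03 mg/L.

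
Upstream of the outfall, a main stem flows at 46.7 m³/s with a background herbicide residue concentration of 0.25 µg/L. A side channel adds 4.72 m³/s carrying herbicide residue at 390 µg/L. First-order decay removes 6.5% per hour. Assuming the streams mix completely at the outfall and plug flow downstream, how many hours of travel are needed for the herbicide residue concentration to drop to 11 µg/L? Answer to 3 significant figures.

Conservation of mass: C = (46.70·0.2500 + 4.720·390.0) / 51.42 = 1852/51.42 = 36.03 µg/L.
6.5%/h lost → k = −ln(1 − 0.065) = 0.06721 h⁻¹.
36.03·exp(−k·t) = 11 → t = ln(36.03/11)/k = 63550 s = 17.65 h.

17.7 h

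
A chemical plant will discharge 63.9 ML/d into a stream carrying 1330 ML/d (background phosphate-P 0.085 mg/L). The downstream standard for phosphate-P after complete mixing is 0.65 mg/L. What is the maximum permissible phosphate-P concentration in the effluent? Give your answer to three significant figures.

12.4 mg/L

At the limit, (Qr·Cr + Qe·Cₑ)/(Qr + Qe) = 0.65:
Cₑ = (1394·0.65 − 1330·0.08500) / 63.90 = 12.41 mg/L.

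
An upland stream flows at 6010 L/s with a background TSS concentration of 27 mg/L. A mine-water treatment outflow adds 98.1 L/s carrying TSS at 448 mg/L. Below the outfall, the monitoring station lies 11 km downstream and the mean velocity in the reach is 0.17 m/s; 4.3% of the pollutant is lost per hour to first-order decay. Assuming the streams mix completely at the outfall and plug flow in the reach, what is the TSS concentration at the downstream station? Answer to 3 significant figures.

15.3 mg/L

Conservation of mass: C = (6010·27.00 + 98.10·448.0) / 6108 = 206200/6108 = 33.76 mg/L.
Travel time t = 11·1000 / 0.17 = 64710 s = 17.97 h.
4.3%/h lost → k = −ln(1 − 0.043) = 0.04395 h⁻¹.
First-order decay: C = 33.76·exp(−k·t) = 33.76·0.4539 = 15.32 mg/L.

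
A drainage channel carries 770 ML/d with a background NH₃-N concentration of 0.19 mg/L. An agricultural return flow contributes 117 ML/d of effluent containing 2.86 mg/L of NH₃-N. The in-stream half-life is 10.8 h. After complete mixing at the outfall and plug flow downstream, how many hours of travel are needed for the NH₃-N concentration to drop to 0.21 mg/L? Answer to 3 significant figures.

14.8 h

Flow-weighted average: C = (770.0·0.1900 + 117.0·2.860) / 887.0 = 480.9/887.0 = 0.5422 mg/L.
Half-life 10.8 h → k = ln 2 / 10.8 = 0.06418 h⁻¹ = 1.540 d⁻¹.
0.5422·exp(−k·t) = 0.21 → t = ln(0.5422/0.21)/k = 53200 s = 14.78 h.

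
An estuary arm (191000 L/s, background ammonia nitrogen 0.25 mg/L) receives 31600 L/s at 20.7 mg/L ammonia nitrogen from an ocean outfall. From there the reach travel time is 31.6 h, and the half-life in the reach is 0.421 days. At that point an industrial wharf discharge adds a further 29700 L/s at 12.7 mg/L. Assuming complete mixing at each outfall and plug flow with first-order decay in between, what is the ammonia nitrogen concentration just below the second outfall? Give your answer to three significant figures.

1.81 mg/L

Mixed concentration C = ΣQC/ΣQ = (191000·0.2500 + 31600·20.70) / 222600 = 701900/222600 = 3.153 mg/L; combined flow 222600 L/s.
Half-life 0.421 d → k = ln 2 / 0.421 = 1.646 d⁻¹.
Decay over the reach: 3.153·exp(−kt) = 3.153·0.1144 = 0.3608 mg/L.
Second outfall: C = (222600·0.3608 + 29700·12.70)/252300 = 1.813 mg/L.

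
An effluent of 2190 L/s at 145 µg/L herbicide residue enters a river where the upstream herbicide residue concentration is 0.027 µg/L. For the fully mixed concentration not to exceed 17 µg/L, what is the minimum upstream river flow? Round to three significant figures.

Set C_mix = 17: (Q·0.02700 + 2190·145.0) / (Q + 2190) = 17
→ Q = 2190·(145.0 − 17)/(17 − 0.02700) = 16520 L/s.

16500 L/s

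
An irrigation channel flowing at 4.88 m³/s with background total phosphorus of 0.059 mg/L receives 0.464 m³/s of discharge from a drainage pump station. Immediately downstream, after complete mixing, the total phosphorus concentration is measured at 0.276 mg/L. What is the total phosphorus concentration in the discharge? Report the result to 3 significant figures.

Mass balance: 4.880·0.05900 + 0.4640·Cₑ = 5.344·0.2760
→ Cₑ = (5.344·0.2760 − 4.880·0.05900) / 0.4640 = 2.558 mg/L.

2.56 mg/L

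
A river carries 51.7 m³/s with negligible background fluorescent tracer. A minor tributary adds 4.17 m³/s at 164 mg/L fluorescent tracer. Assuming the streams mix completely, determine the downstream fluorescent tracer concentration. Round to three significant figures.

12.2 mg/L

After mixing, C = (51.70·0 + 4.170·164.0) / 55.87 = 683.9/55.87 = 12.24 mg/L.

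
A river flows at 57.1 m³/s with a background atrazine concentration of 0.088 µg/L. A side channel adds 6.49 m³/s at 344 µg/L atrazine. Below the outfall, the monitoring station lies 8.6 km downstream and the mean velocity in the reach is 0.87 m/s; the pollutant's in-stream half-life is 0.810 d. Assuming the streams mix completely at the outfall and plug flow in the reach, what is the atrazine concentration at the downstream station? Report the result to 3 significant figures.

Flow-weighted average: C = (57.10·0.08800 + 6.490·344.0) / 63.59 = 2238/63.59 = 35.19 µg/L.
Travel time t = 8.6·1000 / 0.87 = 9885 s = 2.746 h.
Half-life 0.810 d → k = ln 2 / 0.810 = 0.8557 d⁻¹.
Applying C = C₀e^(−kt): 35.19 × 0.9067 = 31.91 µg/L.

31.9 µg/L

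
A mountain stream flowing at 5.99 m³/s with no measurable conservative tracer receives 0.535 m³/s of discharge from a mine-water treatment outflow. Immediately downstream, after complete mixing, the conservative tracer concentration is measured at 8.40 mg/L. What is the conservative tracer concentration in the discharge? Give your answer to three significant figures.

Mass balance: 5.990·0 + 0.5350·Cₑ = 6.525·8.400
→ Cₑ = (6.525·8.400 − 5.990·0) / 0.5350 = 102.4 mg/L.

102 mg/L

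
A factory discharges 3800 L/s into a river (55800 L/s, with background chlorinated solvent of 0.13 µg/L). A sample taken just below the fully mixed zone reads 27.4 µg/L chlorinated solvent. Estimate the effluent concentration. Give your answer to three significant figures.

Mass balance: 55800·0.1300 + 3800·Cₑ = 59600·27.40
→ Cₑ = (59600·27.40 − 55800·0.1300) / 3800 = 427.8 µg/L.

428 µg/L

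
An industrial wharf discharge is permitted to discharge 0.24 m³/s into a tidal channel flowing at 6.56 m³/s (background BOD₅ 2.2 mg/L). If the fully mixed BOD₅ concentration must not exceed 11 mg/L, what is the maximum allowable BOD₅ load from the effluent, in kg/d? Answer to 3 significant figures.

Mass balance at the limit: 6.560·2.200 + 0.2400·Cₑ = 6.800·11 → Cₑ = 251.5 mg/L.
Load = 0.2400 m³/s × 251.5 g/m³ × 86 400 s/d = 5216 kg/d.

5220 kg/d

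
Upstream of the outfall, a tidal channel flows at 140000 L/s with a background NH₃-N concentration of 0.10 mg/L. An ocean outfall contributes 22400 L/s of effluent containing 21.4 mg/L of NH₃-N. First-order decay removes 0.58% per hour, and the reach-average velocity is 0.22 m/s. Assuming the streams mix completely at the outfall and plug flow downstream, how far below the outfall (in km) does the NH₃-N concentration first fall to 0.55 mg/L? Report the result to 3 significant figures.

233 km

After mixing, C = (140000·0.1000 + 22400·21.40) / 162400 = 493400/162400 = 3.038 mg/L.
0.58%/h lost → k = −ln(1 − 0.0058) = 0.005817 h⁻¹.
Set 3.038·exp(−k·t) = 0.55 → t = ln(3.038/0.55)/k = 1058000 s = 293.8 h.
Distance = v·t = 0.22·1058000 = 232700 m = 232.7 km.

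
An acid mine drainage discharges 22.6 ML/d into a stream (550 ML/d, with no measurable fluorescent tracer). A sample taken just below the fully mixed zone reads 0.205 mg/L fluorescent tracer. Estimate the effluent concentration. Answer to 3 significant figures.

Mass balance: 550.0·0 + 22.60·Cₑ = 572.6·0.2050
→ Cₑ = (572.6·0.2050 − 550.0·0) / 22.60 = 5.194 mg/L.

5.19 mg/L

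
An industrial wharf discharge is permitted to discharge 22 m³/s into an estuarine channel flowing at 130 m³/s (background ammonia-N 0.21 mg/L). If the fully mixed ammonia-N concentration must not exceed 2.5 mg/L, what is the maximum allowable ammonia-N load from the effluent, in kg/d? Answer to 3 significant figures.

30500 kg/d

Mass balance at the limit: 130.0·0.2100 + 22.00·Cₑ = 152.0·2.5 → Cₑ = 16.03 mg/L.
Load = 22.00 m³/s × 16.03 g/m³ × 86 400 s/d = 30470 kg/d.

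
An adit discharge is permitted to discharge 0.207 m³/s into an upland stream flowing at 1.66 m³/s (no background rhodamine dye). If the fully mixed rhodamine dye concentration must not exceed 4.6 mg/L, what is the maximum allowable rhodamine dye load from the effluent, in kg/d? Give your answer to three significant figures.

742 kg/d

Mass balance at the limit: 1.660·0 + 0.2070·Cₑ = 1.867·4.6 → Cₑ = 41.49 mg/L.
Load = 0.2070 m³/s × 41.49 g/m³ × 86 400 s/d = 742.0 kg/d.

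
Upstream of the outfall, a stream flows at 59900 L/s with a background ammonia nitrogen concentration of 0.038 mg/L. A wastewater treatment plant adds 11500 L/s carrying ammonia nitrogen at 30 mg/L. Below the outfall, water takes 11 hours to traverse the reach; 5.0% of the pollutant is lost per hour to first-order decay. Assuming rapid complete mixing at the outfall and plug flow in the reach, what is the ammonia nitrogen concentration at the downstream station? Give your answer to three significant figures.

2.77 mg/L

Flow-weighted average: C = (59900·0.03800 + 11500·30.00) / 71400 = 347300/71400 = 4.864 mg/L.
5.0%/h lost → k = −ln(1 − 0.05) = 0.05129 h⁻¹.
After decay, C = 4.864 × e^(−kt) = 4.864 × 0.5688 = 2.767 mg/L.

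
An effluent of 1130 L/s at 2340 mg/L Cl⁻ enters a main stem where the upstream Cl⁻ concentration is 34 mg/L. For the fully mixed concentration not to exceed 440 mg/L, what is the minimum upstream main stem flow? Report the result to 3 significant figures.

Set C_mix = 440: (Q·34.00 + 1130·2340) / (Q + 1130) = 440
→ Q = 1130·(2340 − 440)/(440 − 34.00) = 5288 L/s.

5290 L/s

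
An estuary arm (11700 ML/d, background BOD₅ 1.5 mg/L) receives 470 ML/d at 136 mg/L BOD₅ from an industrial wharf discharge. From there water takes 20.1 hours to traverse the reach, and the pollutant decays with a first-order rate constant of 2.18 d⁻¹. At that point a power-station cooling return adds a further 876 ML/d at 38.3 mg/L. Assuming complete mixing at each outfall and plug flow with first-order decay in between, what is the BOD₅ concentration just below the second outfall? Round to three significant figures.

3.58 mg/L

Mixed concentration C = ΣQC/ΣQ = (11700·1.500 + 470.0·136.0) / 12170 = 81470/12170 = 6.694 mg/L; combined flow 12170 ML/d.
After decay, C = 6.694 × e^(−kt) = 6.694 × 0.1611 = 1.078 mg/L.
At the second outfall, C = (12170·1.078 + 876.0·38.30) / (12170 + 876.0) = 3.578 mg/L.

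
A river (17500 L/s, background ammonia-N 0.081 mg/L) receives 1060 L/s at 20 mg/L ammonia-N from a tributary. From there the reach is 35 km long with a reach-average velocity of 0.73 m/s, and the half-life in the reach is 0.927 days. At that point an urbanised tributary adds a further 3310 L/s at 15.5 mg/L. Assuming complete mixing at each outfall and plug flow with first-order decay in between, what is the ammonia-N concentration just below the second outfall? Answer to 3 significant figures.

3.03 mg/L

Flow-weighted average: C = (17500·0.08100 + 1060·20.00) / 18560 = 22620/18560 = 1.219 mg/L; combined flow 18560 L/s.
Travel time t = 35·1000 / 0.73 = 47950 s = 13.32 h.
Half-life 0.927 d → k = ln 2 / 0.927 = 0.7477 d⁻¹.
First-order decay: C = 1.219·exp(−k·t) = 1.219·0.6604 = 0.8048 mg/L.
Second outfall: C = (18560·0.8048 + 3310·15.50)/21870 = 3.029 mg/L.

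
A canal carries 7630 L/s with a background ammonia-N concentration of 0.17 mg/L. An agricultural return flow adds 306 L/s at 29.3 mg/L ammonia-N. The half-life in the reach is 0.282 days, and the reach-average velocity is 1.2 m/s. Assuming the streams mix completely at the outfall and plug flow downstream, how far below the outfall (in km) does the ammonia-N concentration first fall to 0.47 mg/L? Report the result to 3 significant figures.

After mixing, C = (7630·0.1700 + 306.0·29.30) / 7936 = 10260/7936 = 1.293 mg/L.
Half-life 0.282 d → k = ln 2 / 0.282 = 2.458 d⁻¹.
Set 1.293·exp(−k·t) = 0.47 → t = ln(1.293/0.47)/k = 35580 s = 9.883 h.
Distance = v·t = 1.2·35580 = 42690 m = 42.69 km.

42.7 km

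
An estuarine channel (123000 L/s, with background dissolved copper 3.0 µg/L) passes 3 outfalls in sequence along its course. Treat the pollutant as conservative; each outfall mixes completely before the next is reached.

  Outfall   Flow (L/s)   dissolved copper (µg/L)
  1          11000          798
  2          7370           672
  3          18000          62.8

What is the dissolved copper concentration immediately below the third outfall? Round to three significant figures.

95.6 µg/L

After outfall 1: Q = 123000 + 11000 = 134000 L/s; C = (123000·3.000 + 11000·798.0)/134000 = 68.26 µg/L.
After outfall 2: Q = 134000 + 7370 = 141400 L/s; C = (134000·68.26 + 7370·672.0)/141400 = 99.74 µg/L.
After outfall 3: Q = 141400 + 18000 = 159400 L/s; C = (141400·99.74 + 18000·62.80)/159400 = 95.56 µg/L.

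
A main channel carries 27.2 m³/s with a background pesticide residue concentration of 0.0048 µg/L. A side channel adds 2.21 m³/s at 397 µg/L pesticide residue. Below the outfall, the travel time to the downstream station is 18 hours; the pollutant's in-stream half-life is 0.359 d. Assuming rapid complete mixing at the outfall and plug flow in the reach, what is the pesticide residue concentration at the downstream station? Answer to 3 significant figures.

Mixed concentration C = ΣQC/ΣQ = (27.20·0.004800 + 2.210·397.0) / 29.41 = 877.5/29.41 = 29.84 µg/L.
Half-life 0.359 d → k = ln 2 / 0.359 = 1.931 d⁻¹.
After decay, C = 29.84 × e^(−kt) = 29.84 × 0.2350 = 7.012 µg/L.

7.01 µg/L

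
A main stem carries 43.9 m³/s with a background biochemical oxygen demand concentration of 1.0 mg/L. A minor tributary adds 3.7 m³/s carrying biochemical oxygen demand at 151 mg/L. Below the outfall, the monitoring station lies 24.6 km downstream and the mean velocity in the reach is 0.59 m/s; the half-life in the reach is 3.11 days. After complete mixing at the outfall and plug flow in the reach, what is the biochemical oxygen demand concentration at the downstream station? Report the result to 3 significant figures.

Mixed concentration C = ΣQC/ΣQ = (43.90·1.000 + 3.700·151.0) / 47.60 = 602.6/47.60 = 12.66 mg/L.
Travel time t = 24.6·1000 / 0.59 = 41690 s = 11.58 h.
Half-life 3.11 d → k = ln 2 / 3.11 = 0.2229 d⁻¹.
After decay, C = 12.66 × e^(−kt) = 12.66 × 0.8980 = 11.37 mg/L.

11.4 mg/L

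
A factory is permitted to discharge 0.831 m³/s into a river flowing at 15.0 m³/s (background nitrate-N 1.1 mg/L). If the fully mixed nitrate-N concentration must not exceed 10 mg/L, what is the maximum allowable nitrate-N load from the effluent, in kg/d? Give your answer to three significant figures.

Mass balance at the limit: 15.00·1.100 + 0.8310·Cₑ = 15.83·10 → Cₑ = 170.6 mg/L.
Load = 0.8310 m³/s × 170.6 g/m³ × 86 400 s/d = 12250 kg/d.

12300 kg/d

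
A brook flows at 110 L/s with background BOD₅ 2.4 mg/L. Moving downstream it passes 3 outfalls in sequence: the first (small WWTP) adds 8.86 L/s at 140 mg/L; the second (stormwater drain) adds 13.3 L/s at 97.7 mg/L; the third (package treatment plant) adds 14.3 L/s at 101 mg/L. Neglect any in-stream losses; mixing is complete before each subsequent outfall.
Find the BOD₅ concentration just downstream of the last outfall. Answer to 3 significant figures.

Below outfall 1: Q → 118.9 L/s, C = (110.0·2.400 + 8.860·140.0)/118.9 = 12.66 mg/L.
Below outfall 2: Q → 132.2 L/s, C = (118.9·12.66 + 13.30·97.70)/132.2 = 21.22 mg/L.
Below outfall 3: Q → 146.5 L/s, C = (132.2·21.22 + 14.30·101.0)/146.5 = 29.01 mg/L.

29.0 mg/L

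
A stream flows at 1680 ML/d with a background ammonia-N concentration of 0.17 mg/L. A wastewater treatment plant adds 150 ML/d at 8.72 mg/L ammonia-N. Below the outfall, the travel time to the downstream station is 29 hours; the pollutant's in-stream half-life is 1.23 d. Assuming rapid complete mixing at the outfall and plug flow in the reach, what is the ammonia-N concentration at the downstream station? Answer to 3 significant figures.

0.441 mg/L

Mass balance: C = (1680·0.1700 + 150.0·8.720) / 1830 = 1594/1830 = 0.8708 mg/L.
Half-life 1.23 d → k = ln 2 / 1.23 = 0.5635 d⁻¹.
After decay, C = 0.8708 × e^(−kt) = 0.8708 × 0.5061 = 0.4408 mg/L.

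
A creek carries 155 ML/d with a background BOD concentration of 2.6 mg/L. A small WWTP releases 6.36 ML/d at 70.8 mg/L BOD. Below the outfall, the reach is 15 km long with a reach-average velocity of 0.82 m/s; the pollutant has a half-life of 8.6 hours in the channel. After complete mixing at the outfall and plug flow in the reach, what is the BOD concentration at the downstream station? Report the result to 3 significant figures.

3.51 mg/L

Mixed concentration C = ΣQC/ΣQ = (155.0·2.600 + 6.360·70.80) / 161.4 = 853.3/161.4 = 5.288 mg/L.
Travel time t = 15·1000 / 0.82 = 18290 s = 5.081 h.
Half-life 8.6 h → k = ln 2 / 8.6 = 0.08060 h⁻¹ = 1.934 d⁻¹.
After decay, C = 5.288 × e^(−kt) = 5.288 × 0.6640 = 3.511 mg/L.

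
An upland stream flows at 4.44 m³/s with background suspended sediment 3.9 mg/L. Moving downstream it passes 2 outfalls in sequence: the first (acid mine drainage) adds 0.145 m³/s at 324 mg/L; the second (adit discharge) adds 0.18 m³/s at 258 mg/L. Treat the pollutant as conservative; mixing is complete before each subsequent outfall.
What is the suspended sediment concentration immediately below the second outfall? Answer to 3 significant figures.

23.2 mg/L

Below outfall 1: Q → 4.585 m³/s, C = (4.440·3.900 + 0.1450·324.0)/4.585 = 14.02 mg/L.
Below outfall 2: Q → 4.765 m³/s, C = (4.585·14.02 + 0.1800·258.0)/4.765 = 23.24 mg/L.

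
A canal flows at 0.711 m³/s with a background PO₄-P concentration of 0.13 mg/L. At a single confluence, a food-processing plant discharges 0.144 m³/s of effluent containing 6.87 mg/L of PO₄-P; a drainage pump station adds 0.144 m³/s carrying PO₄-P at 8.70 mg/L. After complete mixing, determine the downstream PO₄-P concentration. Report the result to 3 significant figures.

Mixed concentration C = ΣQC/ΣQ = (0.7110·0.1300 + 0.1440·6.870 + 0.1440·8.700) / 0.9990 = 2.335/0.9990 = 2.337 mg/L.

2.34 mg/L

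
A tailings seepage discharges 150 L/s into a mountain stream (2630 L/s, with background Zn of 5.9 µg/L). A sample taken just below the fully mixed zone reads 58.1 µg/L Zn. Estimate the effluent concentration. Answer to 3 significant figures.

973 µg/L

Mass balance: 2630·5.900 + 150.0·Cₑ = 2780·58.10
→ Cₑ = (2780·58.10 − 2630·5.900) / 150.0 = 973.3 µg/L.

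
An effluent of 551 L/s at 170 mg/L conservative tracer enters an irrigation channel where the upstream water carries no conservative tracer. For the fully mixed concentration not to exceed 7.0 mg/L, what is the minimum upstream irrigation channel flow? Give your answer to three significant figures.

12800 L/s

Set C_mix = 7.0: (Q·0 + 551.0·170.0) / (Q + 551.0) = 7.0
→ Q = 551.0·(170.0 − 7.0)/(7.0 − 0) = 12830 L/s.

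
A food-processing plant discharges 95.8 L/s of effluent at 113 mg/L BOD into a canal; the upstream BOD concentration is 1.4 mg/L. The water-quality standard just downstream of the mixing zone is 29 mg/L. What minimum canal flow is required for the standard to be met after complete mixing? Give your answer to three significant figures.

292 L/s

Set C_mix = 29: (Q·1.400 + 95.80·113.0) / (Q + 95.80) = 29
→ Q = 95.80·(113.0 − 29)/(29 − 1.400) = 291.6 L/s.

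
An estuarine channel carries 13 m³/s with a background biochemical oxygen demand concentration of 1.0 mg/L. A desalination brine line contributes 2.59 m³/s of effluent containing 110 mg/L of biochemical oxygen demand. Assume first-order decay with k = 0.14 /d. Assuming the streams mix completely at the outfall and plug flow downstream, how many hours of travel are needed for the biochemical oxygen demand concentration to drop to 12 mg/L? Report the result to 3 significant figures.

After mixing, C = (13.00·1.000 + 2.590·110.0) / 15.59 = 297.9/15.59 = 19.11 mg/L.
19.11·exp(−k·t) = 12 → t = ln(19.11/12)/k = 287100 s = 79.75 h.

79.8 h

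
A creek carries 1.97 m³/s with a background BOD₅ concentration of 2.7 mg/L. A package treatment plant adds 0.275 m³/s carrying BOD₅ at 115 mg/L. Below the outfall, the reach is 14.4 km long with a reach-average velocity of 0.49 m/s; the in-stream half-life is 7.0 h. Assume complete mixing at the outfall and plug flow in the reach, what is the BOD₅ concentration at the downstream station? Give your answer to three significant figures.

7.33 mg/L

Conservation of mass: C = (1.970·2.700 + 0.2750·115.0) / 2.245 = 36.94/2.245 = 16.46 mg/L.
Travel time t = 14.4·1000 / 0.49 = 29390 s = 8.163 h.
Half-life 7.0 h → k = ln 2 / 7.0 = 0.09902 h⁻¹ = 2.377 d⁻¹.
After decay, C = 16.46 × e^(−kt) = 16.46 × 0.4456 = 7.333 mg/L.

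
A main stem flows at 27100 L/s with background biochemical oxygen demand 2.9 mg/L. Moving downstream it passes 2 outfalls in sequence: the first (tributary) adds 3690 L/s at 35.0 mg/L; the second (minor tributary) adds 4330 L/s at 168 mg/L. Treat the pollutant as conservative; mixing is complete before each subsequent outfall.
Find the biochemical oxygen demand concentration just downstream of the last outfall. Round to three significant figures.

26.6 mg/L

Outfall 1: combined Q = 30790 L/s; C = (27100·2.900 + 3690·35.00)/30790 = 6.747 mg/L.
Outfall 2: combined Q = 35120 L/s; C = (30790·6.747 + 4330·168.0)/35120 = 26.63 mg/L.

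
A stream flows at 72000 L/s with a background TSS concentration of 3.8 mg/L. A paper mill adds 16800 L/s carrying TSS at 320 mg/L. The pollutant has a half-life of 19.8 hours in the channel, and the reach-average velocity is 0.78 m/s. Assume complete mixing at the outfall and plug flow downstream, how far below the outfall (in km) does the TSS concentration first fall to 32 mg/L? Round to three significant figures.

Conservation of mass: C = (72000·3.800 + 16800·320.0) / 88800 = 5650000/88800 = 63.62 mg/L.
Half-life 19.8 h → k = ln 2 / 19.8 = 0.03501 h⁻¹ = 0.8402 d⁻¹.
Set 63.62·exp(−k·t) = 32 → t = ln(63.62/32)/k = 70670 s = 19.63 h.
Distance = v·t = 0.78·70670 = 55120 m = 55.12 km.

55.1 km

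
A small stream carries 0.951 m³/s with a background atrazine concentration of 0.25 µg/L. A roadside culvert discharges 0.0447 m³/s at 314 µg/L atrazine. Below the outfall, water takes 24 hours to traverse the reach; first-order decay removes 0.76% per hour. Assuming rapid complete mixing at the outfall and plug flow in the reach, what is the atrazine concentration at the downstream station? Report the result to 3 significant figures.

Flow-weighted average: C = (0.9510·0.2500 + 0.04470·314.0) / 0.9957 = 14.27/0.9957 = 14.34 µg/L.
0.76%/h lost → k = −ln(1 − 0.0076) = 0.007629 h⁻¹.
Applying C = C₀e^(−kt): 14.34 × 0.8327 = 11.94 µg/L.

11.9 µg/L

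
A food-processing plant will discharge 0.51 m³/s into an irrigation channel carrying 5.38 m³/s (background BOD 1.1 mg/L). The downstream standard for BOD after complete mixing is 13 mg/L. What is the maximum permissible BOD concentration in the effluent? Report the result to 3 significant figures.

At the limit, (Qr·Cr + Qe·Cₑ)/(Qr + Qe) = 13:
Cₑ = (5.890·13 − 5.380·1.100) / 0.5100 = 138.5 mg/L.

139 mg/L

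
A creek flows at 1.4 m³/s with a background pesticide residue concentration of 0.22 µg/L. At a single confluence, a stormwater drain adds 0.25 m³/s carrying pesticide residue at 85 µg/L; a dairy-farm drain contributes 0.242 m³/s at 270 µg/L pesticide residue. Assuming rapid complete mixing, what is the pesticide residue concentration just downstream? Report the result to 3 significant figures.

45.9 µg/L

Mass balance: C = (1.400·0.2200 + 0.2500·85.00 + 0.2420·270.0) / 1.892 = 86.90/1.892 = 45.93 µg/L.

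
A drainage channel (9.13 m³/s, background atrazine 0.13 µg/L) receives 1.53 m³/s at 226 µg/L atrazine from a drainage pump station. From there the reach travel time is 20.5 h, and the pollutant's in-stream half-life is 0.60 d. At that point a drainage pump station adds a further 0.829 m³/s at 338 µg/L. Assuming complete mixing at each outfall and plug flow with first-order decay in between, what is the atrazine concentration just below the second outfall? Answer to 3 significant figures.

Mixed concentration C = ΣQC/ΣQ = (9.130·0.1300 + 1.530·226.0) / 10.66 = 347.0/10.66 = 32.55 µg/L; combined flow 10.66 m³/s.
Half-life 0.60 d → k = ln 2 / 0.60 = 1.155 d⁻¹.
First-order decay: C = 32.55·exp(−k·t) = 32.55·0.3728 = 12.13 µg/L.
Second outfall: C = (10.66·12.13 + 0.8290·338.0)/11.49 = 35.65 µg/L.

35.6 µg/L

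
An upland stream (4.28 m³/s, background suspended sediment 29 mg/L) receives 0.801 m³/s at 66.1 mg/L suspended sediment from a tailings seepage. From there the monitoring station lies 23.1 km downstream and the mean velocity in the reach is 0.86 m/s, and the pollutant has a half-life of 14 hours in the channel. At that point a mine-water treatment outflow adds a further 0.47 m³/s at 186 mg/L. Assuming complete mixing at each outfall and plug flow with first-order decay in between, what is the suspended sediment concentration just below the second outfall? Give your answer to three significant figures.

Mixed concentration C = ΣQC/ΣQ = (4.280·29.00 + 0.8010·66.10) / 5.081 = 177.1/5.081 = 34.85 mg/L; combined flow 5.081 m³/s.
Travel time t = 23.1·1000 / 0.86 = 26860 s = 7.461 h.
Half-life 14 h → k = ln 2 / 14 = 0.04951 h⁻¹ = 1.188 d⁻¹.
Applying C = C₀e^(−kt): 34.85 × 0.6911 = 24.09 mg/L.
Second outfall: C = (5.081·24.09 + 0.4700·186.0)/5.551 = 37.79 mg/L.

37.8 mg/L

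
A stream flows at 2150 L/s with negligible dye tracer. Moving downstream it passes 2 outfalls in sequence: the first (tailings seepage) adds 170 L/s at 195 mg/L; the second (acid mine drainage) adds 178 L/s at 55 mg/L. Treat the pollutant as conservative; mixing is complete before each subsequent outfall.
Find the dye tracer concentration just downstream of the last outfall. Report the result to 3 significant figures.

17.2 mg/L

After outfall 1: Q = 2150 + 170.0 = 2320 L/s; C = (2150·0 + 170.0·195.0)/2320 = 14.29 mg/L.
After outfall 2: Q = 2320 + 178.0 = 2498 L/s; C = (2320·14.29 + 178.0·55.00)/2498 = 17.19 mg/L.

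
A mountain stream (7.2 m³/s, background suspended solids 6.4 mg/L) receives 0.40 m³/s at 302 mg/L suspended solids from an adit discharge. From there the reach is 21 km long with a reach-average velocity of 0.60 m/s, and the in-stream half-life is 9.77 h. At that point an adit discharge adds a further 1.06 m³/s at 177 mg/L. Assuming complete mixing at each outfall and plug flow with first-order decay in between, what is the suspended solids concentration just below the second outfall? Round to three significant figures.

31.3 mg/L

Mass balance: C = (7.200·6.400 + 0.4000·302.0) / 7.600 = 166.9/7.600 = 21.96 mg/L; combined flow 7.600 m³/s.
Travel time t = 21·1000 / 0.60 = 35000 s = 9.722 h.
Half-life 9.77 h → k = ln 2 / 9.77 = 0.07095 h⁻¹ = 1.703 d⁻¹.
Applying C = C₀e^(−kt): 21.96 × 0.5017 = 11.02 mg/L.
Second outfall: C = (7.600·11.02 + 1.060·177.0)/8.660 = 31.33 mg/L.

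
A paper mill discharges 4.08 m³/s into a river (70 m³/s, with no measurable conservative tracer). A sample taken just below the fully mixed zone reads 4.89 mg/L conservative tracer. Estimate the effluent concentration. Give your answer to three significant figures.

88.8 mg/L

Mass balance: 70.00·0 + 4.080·Cₑ = 74.08·4.890
→ Cₑ = (74.08·4.890 − 70.00·0) / 4.080 = 88.79 mg/L.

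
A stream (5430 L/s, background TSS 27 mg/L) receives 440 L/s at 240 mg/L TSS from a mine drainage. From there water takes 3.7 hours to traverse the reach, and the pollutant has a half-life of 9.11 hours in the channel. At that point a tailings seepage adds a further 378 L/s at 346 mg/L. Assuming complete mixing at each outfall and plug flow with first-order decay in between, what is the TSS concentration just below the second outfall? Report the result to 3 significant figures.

Flow-weighted average: C = (5430·27.00 + 440.0·240.0) / 5870 = 252200/5870 = 42.97 mg/L; combined flow 5870 L/s.
Half-life 9.11 h → k = ln 2 / 9.11 = 0.07609 h⁻¹ = 1.826 d⁻¹.
First-order decay: C = 42.97·exp(−k·t) = 42.97·0.7546 = 32.42 mg/L.
Second outfall: C = (5870·32.42 + 378.0·346.0)/6248 = 51.39 mg/L.

51.4 mg/L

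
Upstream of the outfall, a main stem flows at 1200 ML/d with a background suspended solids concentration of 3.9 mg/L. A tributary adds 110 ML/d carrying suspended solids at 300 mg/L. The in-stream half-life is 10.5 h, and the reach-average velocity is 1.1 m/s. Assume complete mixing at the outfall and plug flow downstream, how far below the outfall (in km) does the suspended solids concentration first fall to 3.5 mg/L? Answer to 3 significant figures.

Flow-weighted average: C = (1200·3.900 + 110.0·300.0) / 1310 = 37680/1310 = 28.76 mg/L.
Half-life 10.5 h → k = ln 2 / 10.5 = 0.06601 h⁻¹ = 1.584 d⁻¹.
Set 28.76·exp(−k·t) = 3.5 → t = ln(28.76/3.5)/k = 114900 s = 31.91 h.
Distance = v·t = 1.1·114900 = 126400 m = 126.4 km.

126 km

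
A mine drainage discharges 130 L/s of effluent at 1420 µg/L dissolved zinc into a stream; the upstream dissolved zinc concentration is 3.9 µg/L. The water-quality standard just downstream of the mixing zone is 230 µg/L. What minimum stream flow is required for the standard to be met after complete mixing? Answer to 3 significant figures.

684 L/s

Set C_mix = 230: (Q·3.900 + 130.0·1420) / (Q + 130.0) = 230
→ Q = 130.0·(1420 − 230)/(230 − 3.900) = 684.2 L/s.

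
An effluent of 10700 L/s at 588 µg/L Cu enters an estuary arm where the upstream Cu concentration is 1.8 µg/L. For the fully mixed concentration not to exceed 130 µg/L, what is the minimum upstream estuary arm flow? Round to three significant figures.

Set C_mix = 130: (Q·1.800 + 10700·588.0) / (Q + 10700) = 130
→ Q = 10700·(588.0 − 130)/(130 − 1.800) = 38230 L/s.

38200 L/s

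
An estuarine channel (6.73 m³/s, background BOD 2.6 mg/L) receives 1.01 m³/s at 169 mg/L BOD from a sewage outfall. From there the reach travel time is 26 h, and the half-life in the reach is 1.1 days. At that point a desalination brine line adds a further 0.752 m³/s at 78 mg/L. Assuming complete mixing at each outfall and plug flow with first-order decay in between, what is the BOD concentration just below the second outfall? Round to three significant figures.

Flow-weighted average: C = (6.730·2.600 + 1.010·169.0) / 7.740 = 188.2/7.740 = 24.31 mg/L; combined flow 7.740 m³/s.
Half-life 1.1 d → k = ln 2 / 1.1 = 0.6301 d⁻¹.
Decay over the reach: 24.31·exp(−kt) = 24.31·0.5053 = 12.29 mg/L.
Second outfall: C = (7.740·12.29 + 0.7520·78.00)/8.492 = 18.10 mg/L.

18.1 mg/L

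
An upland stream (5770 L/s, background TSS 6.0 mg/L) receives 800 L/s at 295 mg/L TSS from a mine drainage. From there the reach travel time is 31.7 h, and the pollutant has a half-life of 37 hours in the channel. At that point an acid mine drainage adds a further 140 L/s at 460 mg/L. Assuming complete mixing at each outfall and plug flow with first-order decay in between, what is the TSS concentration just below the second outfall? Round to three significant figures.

Flow-weighted average: C = (5770·6.000 + 800.0·295.0) / 6570 = 270600/6570 = 41.19 mg/L; combined flow 6570 L/s.
Half-life 37 h → k = ln 2 / 37 = 0.01873 h⁻¹ = 0.4496 d⁻¹.
After decay, C = 41.19 × e^(−kt) = 41.19 × 0.5522 = 22.74 mg/L.
At the second outfall, C = (6570·22.74 + 140.0·460.0) / (6570 + 140.0) = 31.87 mg/L.

31.9 mg/L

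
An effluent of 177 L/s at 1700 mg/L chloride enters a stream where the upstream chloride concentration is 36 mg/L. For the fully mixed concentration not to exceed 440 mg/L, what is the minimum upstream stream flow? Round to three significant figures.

552 L/s

Set C_mix = 440: (Q·36.00 + 177.0·1700) / (Q + 177.0) = 440
→ Q = 177.0·(1700 − 440)/(440 − 36.00) = 552.0 L/s.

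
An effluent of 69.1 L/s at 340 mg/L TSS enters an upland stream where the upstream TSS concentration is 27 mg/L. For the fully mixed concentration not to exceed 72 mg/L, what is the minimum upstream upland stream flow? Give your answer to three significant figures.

412 L/s

Set C_mix = 72: (Q·27.00 + 69.10·340.0) / (Q + 69.10) = 72
→ Q = 69.10·(340.0 − 72)/(72 − 27.00) = 411.5 L/s.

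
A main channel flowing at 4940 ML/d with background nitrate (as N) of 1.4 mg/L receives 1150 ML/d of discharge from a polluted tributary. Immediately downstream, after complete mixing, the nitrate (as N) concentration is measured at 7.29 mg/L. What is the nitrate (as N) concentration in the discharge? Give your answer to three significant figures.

32.6 mg/L

Mass balance: 4940·1.400 + 1150·Cₑ = 6090·7.290
→ Cₑ = (6090·7.290 − 4940·1.400) / 1150 = 32.59 mg/L.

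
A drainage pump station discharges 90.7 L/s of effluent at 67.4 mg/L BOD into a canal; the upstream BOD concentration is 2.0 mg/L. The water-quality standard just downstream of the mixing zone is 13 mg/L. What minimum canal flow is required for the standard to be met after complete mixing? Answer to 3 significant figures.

449 L/s

Set C_mix = 13: (Q·2.000 + 90.70·67.40) / (Q + 90.70) = 13
→ Q = 90.70·(67.40 − 13)/(13 − 2.000) = 448.6 L/s.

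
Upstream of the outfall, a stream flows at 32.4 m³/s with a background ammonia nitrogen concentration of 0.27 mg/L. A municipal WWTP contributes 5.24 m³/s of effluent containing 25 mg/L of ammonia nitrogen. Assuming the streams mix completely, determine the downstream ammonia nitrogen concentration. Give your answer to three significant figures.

3.71 mg/L

After mixing, C = (32.40·0.2700 + 5.240·25.00) / 37.64 = 139.7/37.64 = 3.713 mg/L.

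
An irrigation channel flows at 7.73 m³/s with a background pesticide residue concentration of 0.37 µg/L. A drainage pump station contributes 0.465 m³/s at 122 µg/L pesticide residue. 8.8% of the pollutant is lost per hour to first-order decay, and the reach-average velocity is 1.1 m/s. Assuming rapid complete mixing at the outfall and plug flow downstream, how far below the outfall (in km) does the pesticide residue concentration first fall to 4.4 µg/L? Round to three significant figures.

21.6 km

After mixing, C = (7.730·0.3700 + 0.4650·122.0) / 8.195 = 59.59/8.195 = 7.272 µg/L.
8.8%/h lost → k = −ln(1 − 0.088) = 0.09212 h⁻¹.
Set 7.272·exp(−k·t) = 4.4 → t = ln(7.272/4.4)/k = 19630 s = 5.454 h.
Distance = v·t = 1.1·19630 = 21600 m = 21.60 km.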